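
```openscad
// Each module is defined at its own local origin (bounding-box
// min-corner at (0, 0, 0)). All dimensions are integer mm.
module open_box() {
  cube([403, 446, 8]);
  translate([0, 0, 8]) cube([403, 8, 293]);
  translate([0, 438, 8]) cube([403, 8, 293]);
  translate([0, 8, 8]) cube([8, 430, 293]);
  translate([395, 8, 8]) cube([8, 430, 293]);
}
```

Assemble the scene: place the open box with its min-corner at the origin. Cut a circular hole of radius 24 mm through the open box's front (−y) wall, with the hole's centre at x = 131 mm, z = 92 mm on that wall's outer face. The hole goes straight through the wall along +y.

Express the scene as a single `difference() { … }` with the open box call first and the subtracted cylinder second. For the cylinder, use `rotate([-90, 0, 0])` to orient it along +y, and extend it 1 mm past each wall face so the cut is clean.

difference() {
  open_box();
  translate([131, -1, 92]) rotate([-90, 0, 0]) cylinder(h = 10, r = 24);
}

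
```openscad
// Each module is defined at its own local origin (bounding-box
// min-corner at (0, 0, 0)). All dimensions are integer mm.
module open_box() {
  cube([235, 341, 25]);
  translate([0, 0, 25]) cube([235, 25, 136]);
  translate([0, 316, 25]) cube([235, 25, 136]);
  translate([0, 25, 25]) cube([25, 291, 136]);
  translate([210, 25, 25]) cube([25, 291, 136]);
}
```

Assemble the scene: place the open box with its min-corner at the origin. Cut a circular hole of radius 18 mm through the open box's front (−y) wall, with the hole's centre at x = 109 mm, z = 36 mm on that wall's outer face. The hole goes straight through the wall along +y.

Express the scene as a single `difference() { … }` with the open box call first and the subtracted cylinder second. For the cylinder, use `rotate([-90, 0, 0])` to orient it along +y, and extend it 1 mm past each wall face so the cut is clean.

difference() {
  open_box();
  translate([109, -1, 36]) rotate([-90, 0, 0]) cylinder(h = 27, r = 18);
}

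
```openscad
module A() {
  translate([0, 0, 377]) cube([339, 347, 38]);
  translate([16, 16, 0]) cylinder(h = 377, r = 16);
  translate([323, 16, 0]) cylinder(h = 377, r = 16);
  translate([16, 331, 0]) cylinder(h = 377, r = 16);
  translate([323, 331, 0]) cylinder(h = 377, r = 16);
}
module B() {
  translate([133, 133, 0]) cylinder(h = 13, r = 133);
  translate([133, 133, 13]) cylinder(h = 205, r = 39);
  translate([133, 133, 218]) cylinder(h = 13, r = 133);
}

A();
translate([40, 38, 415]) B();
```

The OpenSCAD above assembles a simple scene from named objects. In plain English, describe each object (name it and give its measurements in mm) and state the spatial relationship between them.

A is a four-legged stool. The seat is a 339×347×38 mm slab whose top surface is at z = 415 mm; four round legs, each 32 mm in diameter, run from the floor (z = 0) to the underside of the seat, each leg's axis is inset half a diameter from the nearest pair of seat edges (so the leg's bounding box is flush with the corner).

B is a spool: two coaxial disc flanges of radius 133 mm and thickness 13 mm, joined by a core cylinder of radius 39 mm and height 205 mm. The lower flange rests on z = 0 and the three cylinders share a vertical axis.

The spool is on top of the stool.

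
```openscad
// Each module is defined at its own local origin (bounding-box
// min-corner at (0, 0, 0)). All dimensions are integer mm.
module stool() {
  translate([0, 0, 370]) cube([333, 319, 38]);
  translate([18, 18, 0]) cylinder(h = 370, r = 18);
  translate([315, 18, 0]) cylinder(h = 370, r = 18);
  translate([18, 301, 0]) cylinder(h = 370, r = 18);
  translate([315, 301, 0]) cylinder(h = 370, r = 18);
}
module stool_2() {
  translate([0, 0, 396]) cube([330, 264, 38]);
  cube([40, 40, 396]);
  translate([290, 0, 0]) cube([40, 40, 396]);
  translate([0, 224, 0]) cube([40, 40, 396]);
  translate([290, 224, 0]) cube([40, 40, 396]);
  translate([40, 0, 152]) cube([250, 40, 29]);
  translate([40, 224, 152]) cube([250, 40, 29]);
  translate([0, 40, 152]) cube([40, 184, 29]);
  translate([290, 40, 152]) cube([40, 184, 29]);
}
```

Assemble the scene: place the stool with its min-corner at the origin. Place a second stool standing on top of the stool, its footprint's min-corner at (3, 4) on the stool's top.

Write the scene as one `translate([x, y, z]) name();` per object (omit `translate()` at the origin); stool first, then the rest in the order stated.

stool();
translate([3, 4, 408]) stool_2();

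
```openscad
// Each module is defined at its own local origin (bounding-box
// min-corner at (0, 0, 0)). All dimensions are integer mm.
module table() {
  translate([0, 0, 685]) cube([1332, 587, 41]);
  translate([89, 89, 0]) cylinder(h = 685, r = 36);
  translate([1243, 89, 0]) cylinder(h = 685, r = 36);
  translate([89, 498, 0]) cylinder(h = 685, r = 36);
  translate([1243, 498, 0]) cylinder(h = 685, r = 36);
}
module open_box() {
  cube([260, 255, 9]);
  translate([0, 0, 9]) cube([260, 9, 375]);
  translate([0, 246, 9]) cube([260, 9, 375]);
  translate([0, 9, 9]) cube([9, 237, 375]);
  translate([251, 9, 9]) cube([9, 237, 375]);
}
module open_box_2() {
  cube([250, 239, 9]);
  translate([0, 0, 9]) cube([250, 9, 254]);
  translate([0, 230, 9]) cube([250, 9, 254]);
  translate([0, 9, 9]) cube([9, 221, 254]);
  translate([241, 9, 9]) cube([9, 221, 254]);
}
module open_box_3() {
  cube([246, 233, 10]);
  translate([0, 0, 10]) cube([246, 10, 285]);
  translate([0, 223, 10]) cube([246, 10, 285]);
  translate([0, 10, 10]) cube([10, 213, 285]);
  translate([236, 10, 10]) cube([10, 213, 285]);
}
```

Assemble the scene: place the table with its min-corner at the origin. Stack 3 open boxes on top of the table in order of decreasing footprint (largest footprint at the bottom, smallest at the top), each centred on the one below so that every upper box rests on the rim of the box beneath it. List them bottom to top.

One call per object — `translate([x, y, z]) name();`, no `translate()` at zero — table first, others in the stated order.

table();
translate([536, 166, 726]) open_box();
translate([541, 174, 1110]) open_box_2();
translate([543, 177, 1373]) open_box_3();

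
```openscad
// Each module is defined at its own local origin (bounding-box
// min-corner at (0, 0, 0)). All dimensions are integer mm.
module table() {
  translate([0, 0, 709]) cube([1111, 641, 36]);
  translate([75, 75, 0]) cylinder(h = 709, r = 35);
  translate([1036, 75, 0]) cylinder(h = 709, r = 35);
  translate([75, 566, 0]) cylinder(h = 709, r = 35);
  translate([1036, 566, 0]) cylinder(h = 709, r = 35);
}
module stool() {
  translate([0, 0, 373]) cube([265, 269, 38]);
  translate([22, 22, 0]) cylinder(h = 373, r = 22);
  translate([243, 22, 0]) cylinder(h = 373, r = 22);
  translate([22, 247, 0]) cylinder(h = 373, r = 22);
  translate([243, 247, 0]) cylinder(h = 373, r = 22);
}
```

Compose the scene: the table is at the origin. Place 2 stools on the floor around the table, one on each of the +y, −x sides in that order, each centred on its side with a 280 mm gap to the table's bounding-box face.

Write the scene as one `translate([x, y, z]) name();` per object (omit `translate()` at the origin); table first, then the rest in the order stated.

table();
translate([423, 921, 0]) stool();
translate([-545, 186, 0]) stool();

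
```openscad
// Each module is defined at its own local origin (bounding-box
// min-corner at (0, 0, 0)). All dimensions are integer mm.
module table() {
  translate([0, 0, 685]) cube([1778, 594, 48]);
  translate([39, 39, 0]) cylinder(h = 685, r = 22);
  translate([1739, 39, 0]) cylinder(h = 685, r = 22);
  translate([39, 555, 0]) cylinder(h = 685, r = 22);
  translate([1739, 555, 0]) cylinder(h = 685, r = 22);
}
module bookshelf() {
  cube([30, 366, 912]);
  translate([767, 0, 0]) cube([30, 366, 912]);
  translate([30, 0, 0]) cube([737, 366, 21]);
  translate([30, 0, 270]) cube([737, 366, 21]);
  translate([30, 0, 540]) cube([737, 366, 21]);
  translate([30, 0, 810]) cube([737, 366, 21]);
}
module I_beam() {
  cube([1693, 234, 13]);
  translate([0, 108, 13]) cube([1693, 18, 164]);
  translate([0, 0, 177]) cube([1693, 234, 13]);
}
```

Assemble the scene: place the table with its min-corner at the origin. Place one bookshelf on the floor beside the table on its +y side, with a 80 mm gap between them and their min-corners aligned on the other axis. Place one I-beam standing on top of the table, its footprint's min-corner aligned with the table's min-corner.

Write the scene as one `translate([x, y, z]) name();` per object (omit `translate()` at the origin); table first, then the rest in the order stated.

table();
translate([0, 674, 0]) bookshelf();
translate([0, 0, 733]) I_beam();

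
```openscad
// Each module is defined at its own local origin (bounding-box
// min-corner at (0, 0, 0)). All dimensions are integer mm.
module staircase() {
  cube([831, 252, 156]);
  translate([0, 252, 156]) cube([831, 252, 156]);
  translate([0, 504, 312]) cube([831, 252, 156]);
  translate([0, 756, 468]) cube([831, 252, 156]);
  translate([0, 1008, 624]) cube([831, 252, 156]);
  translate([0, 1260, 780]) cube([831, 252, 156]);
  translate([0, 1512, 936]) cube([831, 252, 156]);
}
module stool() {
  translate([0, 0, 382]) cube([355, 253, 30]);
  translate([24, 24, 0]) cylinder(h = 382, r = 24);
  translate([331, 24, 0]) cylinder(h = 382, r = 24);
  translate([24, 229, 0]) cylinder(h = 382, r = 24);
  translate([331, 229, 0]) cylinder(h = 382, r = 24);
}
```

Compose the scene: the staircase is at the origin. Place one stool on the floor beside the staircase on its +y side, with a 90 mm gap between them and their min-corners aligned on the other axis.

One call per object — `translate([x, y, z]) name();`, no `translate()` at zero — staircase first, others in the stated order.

staircase();
translate([0, 1854, 0]) stool();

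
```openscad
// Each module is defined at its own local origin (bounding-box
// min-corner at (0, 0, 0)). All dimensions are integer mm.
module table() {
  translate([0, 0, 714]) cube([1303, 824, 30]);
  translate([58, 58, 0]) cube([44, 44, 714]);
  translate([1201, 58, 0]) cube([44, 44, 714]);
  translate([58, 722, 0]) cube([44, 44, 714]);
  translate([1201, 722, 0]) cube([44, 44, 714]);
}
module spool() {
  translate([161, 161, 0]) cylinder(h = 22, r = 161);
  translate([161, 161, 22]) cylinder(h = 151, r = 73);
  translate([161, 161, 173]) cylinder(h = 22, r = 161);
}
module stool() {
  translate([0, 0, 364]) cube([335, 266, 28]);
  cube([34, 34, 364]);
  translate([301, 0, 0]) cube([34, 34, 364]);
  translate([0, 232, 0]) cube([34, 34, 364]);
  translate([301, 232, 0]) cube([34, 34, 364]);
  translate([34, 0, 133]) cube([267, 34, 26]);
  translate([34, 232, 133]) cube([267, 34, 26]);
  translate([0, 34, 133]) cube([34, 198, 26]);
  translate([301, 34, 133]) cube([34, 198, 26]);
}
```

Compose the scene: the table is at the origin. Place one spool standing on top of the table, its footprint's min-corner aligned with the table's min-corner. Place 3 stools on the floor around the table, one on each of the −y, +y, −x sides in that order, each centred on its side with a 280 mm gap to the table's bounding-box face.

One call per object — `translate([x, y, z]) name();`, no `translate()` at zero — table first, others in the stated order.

table();
translate([0, 0, 744]) spool();
translate([484, -546, 0]) stool();
translate([484, 1104, 0]) stool();
translate([-615, 279, 0]) stool();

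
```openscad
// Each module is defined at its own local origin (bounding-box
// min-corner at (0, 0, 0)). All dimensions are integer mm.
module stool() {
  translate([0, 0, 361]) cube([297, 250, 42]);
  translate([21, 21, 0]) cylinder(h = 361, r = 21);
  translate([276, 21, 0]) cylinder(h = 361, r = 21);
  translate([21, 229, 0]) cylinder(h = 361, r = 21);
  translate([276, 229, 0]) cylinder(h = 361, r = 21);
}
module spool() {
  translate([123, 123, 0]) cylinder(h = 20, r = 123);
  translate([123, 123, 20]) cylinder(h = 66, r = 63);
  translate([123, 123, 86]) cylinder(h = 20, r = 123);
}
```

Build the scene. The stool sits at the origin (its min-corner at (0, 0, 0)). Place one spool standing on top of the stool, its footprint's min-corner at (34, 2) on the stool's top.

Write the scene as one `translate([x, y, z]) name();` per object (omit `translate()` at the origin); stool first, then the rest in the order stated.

stool();
translate([34, 2, 403]) spool();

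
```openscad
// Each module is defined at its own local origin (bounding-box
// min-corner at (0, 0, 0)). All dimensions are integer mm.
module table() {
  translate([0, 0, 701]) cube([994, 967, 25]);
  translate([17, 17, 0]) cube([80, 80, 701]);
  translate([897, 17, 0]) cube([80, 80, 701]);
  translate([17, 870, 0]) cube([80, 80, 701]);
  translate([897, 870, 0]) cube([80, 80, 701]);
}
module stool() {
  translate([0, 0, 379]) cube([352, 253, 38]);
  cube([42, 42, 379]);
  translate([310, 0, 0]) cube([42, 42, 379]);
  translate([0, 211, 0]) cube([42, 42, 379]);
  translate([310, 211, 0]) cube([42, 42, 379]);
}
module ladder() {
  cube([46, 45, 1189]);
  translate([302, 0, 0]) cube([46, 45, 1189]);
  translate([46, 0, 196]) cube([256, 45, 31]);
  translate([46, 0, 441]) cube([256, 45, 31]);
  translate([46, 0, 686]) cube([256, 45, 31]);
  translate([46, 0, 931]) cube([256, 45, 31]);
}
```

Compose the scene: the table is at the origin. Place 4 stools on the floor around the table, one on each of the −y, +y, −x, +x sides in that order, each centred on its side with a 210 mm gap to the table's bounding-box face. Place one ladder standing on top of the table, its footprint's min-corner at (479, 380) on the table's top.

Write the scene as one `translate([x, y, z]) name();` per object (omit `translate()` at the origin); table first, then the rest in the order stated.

table();
translate([321, -463, 0]) stool();
translate([321, 1177, 0]) stool();
translate([-562, 357, 0]) stool();
translate([1204, 357, 0]) stool();
translate([479, 380, 726]) ladder();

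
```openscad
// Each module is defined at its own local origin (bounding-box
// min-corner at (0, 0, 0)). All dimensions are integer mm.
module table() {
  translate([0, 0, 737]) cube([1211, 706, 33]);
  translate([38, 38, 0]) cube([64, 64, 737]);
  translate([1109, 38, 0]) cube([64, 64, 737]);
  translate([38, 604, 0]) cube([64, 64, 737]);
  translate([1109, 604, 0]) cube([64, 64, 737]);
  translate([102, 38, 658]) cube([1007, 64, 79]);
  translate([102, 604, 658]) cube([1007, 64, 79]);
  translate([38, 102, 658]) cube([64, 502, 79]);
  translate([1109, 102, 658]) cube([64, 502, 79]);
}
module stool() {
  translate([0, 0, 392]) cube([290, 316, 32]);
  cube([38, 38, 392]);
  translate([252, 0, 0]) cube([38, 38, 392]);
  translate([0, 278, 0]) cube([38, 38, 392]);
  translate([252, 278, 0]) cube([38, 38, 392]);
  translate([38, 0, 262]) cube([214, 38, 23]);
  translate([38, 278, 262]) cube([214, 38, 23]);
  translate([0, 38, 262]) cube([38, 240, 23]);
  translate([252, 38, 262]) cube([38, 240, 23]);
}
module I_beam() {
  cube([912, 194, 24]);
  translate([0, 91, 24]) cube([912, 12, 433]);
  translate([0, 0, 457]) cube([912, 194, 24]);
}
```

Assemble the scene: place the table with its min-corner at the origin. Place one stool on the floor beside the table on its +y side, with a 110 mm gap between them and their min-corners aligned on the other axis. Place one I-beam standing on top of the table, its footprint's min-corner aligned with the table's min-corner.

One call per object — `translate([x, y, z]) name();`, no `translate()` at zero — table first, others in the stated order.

table();
translate([0, 816, 0]) stool();
translate([0, 0, 770]) I_beam();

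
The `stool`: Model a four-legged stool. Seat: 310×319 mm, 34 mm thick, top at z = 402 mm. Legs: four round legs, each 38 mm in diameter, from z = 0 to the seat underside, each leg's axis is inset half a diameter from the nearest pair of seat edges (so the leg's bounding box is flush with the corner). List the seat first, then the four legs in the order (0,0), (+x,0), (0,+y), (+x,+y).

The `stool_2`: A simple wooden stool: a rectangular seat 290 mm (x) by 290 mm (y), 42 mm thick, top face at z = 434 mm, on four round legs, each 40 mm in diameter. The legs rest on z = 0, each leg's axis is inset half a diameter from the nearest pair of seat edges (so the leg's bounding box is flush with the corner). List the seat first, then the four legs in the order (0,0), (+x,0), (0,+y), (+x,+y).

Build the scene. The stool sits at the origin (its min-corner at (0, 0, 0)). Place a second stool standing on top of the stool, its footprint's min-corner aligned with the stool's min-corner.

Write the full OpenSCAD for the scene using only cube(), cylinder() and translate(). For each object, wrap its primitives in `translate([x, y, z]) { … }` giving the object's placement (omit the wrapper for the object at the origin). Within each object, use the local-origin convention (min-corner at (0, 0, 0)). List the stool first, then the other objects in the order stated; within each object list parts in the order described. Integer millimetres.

translate([0, 0, 368]) cube([310, 319, 34]);
translate([19, 19, 0]) cylinder(h = 368, r = 19);
translate([291, 19, 0]) cylinder(h = 368, r = 19);
translate([19, 300, 0]) cylinder(h = 368, r = 19);
translate([291, 300, 0]) cylinder(h = 368, r = 19);
translate([0, 0, 402]) {
  translate([0, 0, 392]) cube([290, 290, 42]);
  translate([20, 20, 0]) cylinder(h = 392, r = 20);
  translate([270, 20, 0]) cylinder(h = 392, r = 20);
  translate([20, 270, 0]) cylinder(h = 392, r = 20);
  translate([270, 270, 0]) cylinder(h = 392, r = 20);
}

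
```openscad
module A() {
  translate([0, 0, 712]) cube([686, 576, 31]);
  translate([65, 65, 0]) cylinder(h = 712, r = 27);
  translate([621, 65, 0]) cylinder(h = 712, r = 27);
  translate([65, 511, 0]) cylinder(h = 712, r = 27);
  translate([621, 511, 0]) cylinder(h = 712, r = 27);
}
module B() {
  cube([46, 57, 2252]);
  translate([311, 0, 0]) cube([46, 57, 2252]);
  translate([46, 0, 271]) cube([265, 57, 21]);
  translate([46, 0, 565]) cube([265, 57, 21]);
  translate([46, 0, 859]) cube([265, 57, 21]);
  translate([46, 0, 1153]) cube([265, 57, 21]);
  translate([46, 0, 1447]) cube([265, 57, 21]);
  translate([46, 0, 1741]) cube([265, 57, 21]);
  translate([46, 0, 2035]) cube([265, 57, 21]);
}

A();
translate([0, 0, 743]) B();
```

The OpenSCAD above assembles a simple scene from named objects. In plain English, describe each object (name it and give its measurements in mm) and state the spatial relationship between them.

A is a table with a 686×576 mm rectangular top, 31 mm thick, top surface at z = 743 mm, supported by four round legs of 54 mm diameter, each leg's bounding box inset 38 mm from the nearest pair of top edges, running from the floor.

B is a straight ladder. Two 46×57 mm vertical rails, 2252 mm tall, stand 357 mm apart (outside-to-outside) with their front faces coplanar on the −y side. 7 rungs, each 57 mm deep and 21 mm tall, span between the inner faces of the rails, front faces flush with the rails. The lowest rung's underside is at z = 271 mm and rungs are spaced 294 mm apart (underside to underside).

The ladder is on top of the table.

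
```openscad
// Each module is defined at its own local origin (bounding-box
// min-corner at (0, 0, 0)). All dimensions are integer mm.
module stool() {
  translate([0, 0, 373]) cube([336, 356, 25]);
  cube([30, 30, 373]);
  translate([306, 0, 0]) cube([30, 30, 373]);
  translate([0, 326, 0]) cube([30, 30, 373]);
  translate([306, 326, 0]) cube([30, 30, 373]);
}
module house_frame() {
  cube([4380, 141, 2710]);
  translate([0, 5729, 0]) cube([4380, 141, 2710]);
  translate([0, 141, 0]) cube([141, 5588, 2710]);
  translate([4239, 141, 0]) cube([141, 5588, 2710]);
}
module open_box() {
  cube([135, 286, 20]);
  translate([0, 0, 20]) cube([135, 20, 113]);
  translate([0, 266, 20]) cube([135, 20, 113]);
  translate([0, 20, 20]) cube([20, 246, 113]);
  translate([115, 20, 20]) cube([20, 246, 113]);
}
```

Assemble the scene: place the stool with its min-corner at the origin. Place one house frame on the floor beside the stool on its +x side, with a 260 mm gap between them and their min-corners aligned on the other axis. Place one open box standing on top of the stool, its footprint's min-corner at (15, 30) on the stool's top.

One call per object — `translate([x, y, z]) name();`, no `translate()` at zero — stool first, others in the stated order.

stool();
translate([596, 0, 0]) house_frame();
translate([15, 30, 398]) open_box();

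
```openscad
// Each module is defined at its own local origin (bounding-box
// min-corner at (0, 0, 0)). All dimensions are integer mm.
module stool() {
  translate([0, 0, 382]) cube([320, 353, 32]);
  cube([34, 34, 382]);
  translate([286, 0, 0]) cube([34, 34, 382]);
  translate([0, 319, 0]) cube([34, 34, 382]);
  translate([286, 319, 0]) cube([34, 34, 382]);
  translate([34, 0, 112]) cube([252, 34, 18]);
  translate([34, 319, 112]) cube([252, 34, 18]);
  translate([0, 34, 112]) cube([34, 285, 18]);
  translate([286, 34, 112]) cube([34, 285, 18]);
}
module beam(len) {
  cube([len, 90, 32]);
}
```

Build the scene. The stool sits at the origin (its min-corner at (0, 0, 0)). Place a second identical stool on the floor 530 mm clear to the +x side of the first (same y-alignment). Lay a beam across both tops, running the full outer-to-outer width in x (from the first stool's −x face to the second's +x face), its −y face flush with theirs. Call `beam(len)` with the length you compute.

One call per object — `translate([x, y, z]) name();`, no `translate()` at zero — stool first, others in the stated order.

stool();
translate([850, 0, 0]) stool();
translate([0, 0, 414]) beam(1170);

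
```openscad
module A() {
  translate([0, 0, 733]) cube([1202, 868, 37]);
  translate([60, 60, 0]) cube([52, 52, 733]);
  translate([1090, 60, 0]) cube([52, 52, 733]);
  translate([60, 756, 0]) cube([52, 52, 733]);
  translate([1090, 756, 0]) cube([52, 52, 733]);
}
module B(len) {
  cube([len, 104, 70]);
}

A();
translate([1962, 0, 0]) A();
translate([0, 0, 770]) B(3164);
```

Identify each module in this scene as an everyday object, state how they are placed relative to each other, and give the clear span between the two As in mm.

Second table starts at x = 1962; first ends at x = 1202; clear span = 1962 − 1202 = 760 mm.

A is a table. B is a beam. A beam spans the tops of two tables. The clear span between the two tables is 760 mm.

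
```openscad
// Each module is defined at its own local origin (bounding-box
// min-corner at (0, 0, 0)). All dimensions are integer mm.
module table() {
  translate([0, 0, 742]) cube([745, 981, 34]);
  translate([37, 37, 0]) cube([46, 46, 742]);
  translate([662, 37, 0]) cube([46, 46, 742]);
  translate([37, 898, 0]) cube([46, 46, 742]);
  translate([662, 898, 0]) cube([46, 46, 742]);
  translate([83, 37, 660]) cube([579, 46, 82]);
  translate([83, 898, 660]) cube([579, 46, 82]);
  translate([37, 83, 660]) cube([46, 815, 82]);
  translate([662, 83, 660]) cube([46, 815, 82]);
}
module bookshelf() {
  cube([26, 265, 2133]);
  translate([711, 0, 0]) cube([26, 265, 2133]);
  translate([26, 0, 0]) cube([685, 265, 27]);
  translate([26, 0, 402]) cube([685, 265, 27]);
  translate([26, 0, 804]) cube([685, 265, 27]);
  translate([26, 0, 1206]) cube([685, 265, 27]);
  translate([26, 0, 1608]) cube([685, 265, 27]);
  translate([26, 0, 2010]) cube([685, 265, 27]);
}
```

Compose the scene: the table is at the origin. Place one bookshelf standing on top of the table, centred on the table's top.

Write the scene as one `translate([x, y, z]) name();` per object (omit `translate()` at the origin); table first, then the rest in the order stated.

table();
translate([4, 358, 776]) bookshelf();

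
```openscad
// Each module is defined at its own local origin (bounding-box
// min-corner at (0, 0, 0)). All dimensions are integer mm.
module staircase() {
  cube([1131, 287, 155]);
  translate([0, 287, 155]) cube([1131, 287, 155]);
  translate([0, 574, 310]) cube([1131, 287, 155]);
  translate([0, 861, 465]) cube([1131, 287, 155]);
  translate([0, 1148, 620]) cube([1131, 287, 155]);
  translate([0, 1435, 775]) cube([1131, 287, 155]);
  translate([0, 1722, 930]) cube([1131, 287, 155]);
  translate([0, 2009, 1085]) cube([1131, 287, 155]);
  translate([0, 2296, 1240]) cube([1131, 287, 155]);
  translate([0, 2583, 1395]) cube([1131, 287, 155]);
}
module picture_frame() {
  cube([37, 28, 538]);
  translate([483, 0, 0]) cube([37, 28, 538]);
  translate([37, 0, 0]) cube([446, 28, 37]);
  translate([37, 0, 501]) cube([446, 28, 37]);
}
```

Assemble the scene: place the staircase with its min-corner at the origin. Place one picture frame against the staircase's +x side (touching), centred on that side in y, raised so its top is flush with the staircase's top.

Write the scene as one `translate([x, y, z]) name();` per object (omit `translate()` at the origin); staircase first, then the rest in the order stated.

staircase();
translate([1131, 1421, 1012]) picture_frame();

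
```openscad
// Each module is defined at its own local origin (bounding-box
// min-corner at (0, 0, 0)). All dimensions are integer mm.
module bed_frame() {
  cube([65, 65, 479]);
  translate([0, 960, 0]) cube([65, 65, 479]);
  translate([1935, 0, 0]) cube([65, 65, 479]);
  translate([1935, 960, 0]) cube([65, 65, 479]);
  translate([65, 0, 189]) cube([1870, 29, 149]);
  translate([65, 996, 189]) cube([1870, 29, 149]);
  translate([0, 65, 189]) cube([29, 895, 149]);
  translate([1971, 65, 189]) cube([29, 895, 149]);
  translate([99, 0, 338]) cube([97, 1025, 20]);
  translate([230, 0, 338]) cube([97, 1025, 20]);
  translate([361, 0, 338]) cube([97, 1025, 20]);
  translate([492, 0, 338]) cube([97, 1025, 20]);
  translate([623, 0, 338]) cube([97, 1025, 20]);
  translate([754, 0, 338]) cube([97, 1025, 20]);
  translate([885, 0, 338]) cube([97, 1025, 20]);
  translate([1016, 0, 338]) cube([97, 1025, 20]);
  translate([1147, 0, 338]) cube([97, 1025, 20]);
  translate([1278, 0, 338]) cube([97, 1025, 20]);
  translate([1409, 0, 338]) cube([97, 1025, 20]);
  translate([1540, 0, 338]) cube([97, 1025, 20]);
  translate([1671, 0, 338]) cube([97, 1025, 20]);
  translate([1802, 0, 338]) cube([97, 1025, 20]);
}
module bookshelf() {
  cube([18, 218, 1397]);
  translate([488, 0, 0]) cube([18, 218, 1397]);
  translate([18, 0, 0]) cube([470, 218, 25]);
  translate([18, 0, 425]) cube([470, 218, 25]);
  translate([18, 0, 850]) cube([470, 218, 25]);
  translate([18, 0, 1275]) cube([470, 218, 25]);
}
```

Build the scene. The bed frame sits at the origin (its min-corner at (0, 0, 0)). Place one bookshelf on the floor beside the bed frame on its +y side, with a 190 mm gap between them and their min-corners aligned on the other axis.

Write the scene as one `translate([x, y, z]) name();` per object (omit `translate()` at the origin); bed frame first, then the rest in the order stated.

bed_frame();
translate([0, 1215, 0]) bookshelf();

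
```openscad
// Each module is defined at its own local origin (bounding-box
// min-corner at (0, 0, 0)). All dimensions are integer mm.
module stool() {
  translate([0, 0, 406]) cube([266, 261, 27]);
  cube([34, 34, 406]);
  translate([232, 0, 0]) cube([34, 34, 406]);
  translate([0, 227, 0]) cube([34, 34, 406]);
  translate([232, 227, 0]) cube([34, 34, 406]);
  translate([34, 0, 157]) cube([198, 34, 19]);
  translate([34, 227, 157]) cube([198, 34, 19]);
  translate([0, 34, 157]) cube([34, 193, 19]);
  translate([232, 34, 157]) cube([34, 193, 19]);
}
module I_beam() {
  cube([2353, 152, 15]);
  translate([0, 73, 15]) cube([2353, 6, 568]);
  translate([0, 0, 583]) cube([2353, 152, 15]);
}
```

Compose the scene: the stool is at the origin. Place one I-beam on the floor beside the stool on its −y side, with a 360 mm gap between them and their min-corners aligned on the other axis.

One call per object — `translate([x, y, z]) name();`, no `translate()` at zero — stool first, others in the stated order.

stool();
translate([0, -512, 0]) I_beam();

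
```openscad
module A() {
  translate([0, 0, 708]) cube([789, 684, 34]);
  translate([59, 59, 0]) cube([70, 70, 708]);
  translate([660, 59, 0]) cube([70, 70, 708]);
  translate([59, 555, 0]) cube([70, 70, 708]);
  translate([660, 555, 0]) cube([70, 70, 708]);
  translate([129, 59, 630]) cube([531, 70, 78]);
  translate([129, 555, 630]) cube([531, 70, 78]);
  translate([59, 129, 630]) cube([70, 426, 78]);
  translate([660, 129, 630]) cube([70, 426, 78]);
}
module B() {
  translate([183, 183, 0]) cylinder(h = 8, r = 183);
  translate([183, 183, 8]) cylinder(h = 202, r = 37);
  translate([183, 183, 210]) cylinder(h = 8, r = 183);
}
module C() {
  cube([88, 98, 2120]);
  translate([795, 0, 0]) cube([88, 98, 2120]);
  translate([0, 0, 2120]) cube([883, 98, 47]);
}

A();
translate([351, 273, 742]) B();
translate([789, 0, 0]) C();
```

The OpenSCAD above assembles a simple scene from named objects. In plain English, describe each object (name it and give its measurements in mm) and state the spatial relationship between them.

A is a table with a 789×684 mm rectangular top, 34 mm thick, top surface at z = 742 mm, supported by four 70×70 mm square legs, each inset 59 mm from the nearest pair of top edges, running from the floor. Four apron rails, 70 mm thick and 78 mm tall, run between adjacent legs with their top edges flush with the underside of the top and their outer faces flush with the legs' outer faces.

B is a spool: two coaxial disc flanges of radius 183 mm and thickness 8 mm, joined by a core cylinder of radius 37 mm and height 202 mm. The lower flange rests on z = 0 and the three cylinders share a vertical axis.

C is a door frame. The clear opening is 707 mm wide and 2120 mm high. Two 88 mm wide jambs, 98 mm deep, stand either side of the opening from the floor to the top of the opening. A 47 mm thick head sits across the top of both jambs, spanning the full outside width of the frame.

The spool is on top of the table. The door frame is against the table's +x side, with their −y faces flush.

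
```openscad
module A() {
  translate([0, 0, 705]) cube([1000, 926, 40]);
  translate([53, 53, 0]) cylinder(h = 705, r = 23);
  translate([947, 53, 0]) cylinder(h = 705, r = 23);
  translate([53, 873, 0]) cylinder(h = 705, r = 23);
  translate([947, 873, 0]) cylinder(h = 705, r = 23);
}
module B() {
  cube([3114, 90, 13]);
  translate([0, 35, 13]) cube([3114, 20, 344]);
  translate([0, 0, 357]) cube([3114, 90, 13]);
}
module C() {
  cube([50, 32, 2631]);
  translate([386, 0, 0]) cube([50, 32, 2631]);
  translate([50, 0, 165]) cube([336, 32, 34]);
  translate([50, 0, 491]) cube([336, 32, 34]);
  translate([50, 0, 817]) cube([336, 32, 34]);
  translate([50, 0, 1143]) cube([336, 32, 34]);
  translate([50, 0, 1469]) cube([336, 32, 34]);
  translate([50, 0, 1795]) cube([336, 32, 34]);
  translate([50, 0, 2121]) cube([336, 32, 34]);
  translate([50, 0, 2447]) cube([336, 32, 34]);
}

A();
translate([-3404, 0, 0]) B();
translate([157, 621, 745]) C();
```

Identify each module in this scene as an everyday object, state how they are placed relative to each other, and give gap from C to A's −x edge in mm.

A is a table. B is an I-beam. C is a ladder. The I-beam is on the floor beside the table on its −x side. The ladder is on top of the table. The gap from the ladder to the table's −x edge is 157 mm.

The ladder's min-x is at 157; the table's min-x is 0; gap = 157 mm.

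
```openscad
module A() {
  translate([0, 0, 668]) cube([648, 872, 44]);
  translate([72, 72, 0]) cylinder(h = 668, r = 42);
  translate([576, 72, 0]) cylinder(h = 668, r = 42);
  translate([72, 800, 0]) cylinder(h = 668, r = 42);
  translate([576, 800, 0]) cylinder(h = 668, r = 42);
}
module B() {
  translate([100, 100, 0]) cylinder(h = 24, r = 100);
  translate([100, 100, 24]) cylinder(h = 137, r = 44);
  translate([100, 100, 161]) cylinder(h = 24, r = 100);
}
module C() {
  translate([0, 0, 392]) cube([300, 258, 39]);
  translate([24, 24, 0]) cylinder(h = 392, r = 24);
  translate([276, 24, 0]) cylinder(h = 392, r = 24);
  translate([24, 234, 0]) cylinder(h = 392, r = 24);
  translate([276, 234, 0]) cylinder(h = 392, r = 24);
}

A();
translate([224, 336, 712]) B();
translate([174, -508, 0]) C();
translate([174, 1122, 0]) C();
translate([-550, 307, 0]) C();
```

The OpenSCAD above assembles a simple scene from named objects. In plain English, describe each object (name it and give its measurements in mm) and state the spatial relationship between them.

A is a table: top 648 mm (x) × 872 mm (y), 44 mm thick, upper face at z = 712 mm, on four round legs of 84 mm diameter, each leg's bounding box inset 30 mm from the nearest pair of top edges, running from z = 0 to the bottom of the top.

B is a spool: two coaxial disc flanges of radius 100 mm and thickness 24 mm, joined by a core cylinder of radius 44 mm and height 137 mm. The lower flange rests on z = 0 and the three cylinders share a vertical axis.

C is a simple wooden stool: a rectangular seat 300 mm (x) by 258 mm (y), 39 mm thick, top face at z = 431 mm, on four round legs, each 48 mm in diameter. The legs rest on z = 0, each leg's axis is inset half a diameter from the nearest pair of seat edges (so the leg's bounding box is flush with the corner).

The spool is on top of the table, centred. Three stools sit around the table at the −y, +y, −x sides.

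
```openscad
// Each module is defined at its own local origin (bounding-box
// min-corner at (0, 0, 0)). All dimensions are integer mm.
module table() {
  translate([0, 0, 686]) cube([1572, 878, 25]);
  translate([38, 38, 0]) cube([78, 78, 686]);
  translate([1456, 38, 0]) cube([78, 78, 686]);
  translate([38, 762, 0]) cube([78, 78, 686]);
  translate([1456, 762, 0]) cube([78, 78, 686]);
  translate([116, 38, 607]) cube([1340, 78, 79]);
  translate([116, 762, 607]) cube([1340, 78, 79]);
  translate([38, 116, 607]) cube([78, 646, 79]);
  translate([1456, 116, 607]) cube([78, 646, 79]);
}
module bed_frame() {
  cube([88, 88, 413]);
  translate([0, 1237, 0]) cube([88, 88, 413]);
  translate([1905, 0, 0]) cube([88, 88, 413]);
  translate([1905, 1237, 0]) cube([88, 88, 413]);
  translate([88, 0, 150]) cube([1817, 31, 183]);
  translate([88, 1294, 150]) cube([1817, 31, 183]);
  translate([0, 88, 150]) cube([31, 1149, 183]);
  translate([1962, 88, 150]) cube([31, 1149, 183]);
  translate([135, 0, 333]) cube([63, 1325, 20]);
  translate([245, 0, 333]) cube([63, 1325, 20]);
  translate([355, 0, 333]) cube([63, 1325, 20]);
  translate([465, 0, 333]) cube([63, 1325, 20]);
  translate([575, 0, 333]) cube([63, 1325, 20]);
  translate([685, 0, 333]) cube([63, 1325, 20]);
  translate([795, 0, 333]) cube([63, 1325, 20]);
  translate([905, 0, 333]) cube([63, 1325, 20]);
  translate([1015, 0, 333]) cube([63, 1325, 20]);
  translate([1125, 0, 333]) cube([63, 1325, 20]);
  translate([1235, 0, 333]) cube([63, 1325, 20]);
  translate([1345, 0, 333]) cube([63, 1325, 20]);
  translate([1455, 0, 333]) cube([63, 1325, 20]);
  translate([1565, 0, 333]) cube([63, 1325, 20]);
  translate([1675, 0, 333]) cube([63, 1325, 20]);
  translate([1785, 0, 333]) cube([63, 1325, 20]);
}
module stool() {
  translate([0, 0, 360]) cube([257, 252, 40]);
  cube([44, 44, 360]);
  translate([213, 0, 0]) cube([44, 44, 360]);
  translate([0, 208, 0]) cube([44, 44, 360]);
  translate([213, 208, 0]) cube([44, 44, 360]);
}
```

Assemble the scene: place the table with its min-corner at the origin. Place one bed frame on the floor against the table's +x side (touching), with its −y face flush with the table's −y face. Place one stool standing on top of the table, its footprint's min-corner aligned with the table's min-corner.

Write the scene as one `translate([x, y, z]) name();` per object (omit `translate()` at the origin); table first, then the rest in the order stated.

table();
translate([1572, 0, 0]) bed_frame();
translate([0, 0, 711]) stool();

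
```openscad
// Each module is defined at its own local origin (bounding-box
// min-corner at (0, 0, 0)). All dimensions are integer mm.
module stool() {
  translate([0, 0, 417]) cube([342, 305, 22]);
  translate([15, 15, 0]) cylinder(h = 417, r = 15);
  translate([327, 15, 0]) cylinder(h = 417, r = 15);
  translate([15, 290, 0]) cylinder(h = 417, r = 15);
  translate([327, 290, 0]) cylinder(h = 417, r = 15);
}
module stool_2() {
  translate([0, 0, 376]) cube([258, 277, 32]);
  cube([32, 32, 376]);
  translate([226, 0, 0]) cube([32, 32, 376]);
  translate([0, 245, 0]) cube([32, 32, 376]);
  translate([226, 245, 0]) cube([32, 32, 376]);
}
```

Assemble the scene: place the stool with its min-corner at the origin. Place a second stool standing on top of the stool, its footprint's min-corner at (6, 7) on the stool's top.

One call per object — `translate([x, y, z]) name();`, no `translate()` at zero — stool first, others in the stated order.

stool();
translate([6, 7, 439]) stool_2();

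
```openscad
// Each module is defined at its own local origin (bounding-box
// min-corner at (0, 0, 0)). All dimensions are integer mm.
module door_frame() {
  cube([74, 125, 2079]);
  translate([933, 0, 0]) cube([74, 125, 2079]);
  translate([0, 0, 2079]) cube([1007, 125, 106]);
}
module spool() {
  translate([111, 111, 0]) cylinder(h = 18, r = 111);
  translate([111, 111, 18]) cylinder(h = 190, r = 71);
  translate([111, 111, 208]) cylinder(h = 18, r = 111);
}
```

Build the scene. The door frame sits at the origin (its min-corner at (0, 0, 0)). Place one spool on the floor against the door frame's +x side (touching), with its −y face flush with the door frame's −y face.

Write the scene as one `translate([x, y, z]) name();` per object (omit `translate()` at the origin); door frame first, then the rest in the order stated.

door_frame();
translate([1007, 0, 0]) spool();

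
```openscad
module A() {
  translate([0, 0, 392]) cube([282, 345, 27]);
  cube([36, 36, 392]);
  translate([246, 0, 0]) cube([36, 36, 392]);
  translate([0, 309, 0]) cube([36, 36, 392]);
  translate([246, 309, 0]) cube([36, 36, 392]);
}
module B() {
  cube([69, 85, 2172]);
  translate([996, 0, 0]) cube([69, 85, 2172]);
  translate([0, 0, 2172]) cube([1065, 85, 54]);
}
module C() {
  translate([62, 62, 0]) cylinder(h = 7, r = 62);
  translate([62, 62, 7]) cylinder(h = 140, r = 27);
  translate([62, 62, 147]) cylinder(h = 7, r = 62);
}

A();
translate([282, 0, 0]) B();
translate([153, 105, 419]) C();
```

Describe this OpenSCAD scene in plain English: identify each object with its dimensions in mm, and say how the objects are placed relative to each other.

A is a four-legged stool. The seat is 282×345 mm, 27 mm thick, top at z = 419 mm. It stands on four square legs, each 36×36 mm in cross-section, from z = 0 to the seat underside, each flush with a corner of the seat.

B is a door frame. The clear opening is 927 mm wide and 2172 mm high. Two 69 mm wide jambs, 85 mm deep, stand either side of the opening from the floor to the top of the opening. A 54 mm thick head sits across the top of both jambs, spanning the full outside width of the frame.

C is a spool: two coaxial disc flanges of radius 62 mm and thickness 7 mm, joined by a core cylinder of radius 27 mm and height 140 mm. The lower flange rests on z = 0 and the three cylinders share a vertical axis.

The door frame is against the stool's +x side, with their −y faces flush. The spool is on top of the stool.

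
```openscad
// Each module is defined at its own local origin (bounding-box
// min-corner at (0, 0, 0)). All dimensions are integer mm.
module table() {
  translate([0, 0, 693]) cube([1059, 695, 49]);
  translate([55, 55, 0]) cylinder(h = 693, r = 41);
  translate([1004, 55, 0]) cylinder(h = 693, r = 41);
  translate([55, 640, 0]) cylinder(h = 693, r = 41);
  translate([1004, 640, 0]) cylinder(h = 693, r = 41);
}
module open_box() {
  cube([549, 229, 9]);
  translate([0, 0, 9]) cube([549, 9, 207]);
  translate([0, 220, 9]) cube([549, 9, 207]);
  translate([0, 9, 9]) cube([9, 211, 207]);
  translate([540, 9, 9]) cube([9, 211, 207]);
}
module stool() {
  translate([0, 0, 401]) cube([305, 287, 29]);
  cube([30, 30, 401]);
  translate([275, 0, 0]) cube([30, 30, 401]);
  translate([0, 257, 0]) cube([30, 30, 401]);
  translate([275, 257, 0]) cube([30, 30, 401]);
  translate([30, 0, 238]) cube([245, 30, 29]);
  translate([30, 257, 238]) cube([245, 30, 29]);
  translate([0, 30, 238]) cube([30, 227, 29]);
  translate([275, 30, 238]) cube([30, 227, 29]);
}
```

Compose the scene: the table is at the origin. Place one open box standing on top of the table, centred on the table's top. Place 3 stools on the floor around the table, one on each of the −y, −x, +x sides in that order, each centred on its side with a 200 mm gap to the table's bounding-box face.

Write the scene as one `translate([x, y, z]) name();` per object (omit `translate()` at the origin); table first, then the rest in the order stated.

table();
translate([255, 233, 742]) open_box();
translate([377, -487, 0]) stool();
translate([-505, 204, 0]) stool();
translate([1259, 204, 0]) stool();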